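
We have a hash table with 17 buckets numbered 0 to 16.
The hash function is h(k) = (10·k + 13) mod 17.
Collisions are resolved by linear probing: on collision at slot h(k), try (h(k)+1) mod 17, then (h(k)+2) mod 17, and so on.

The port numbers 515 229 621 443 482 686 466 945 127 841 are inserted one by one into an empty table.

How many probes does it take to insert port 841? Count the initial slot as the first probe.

Insert 515: h=12, slot 12 empty -> index 12.
Insert 229: h=8, slot 8 empty -> index 8.
Insert 621: h=1, slot 1 empty -> index 1.
Insert 443: h=6, slot 6 empty -> index 6.
Insert 482: h=5, slot 5 empty -> index 5.
Insert 686: h=5, slots 5,6 occupied -> index 7.
Insert 466: h=15, slot 15 empty -> index 15.
Insert 945: h=11, slot 11 empty -> index 11.
Insert 127: h=8, slot 8 occupied -> index 9.
Insert 841: h=8, slots 8,9 occupied -> index 10.
Table: [∅, 621, ∅, ∅, ∅, 482, 443, 686, 229, 127, 841, 945, 515, ∅, ∅, 466, ∅]

3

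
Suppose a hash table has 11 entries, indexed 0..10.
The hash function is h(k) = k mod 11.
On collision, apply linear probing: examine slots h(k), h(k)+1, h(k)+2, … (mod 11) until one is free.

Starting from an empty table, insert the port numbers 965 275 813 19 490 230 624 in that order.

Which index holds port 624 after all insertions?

965 hashes to 8; slot 8 is free -> place at 8.
275 hashes to 0; slot 0 is free -> place at 0.
813 hashes to 10; slot 10 is free -> place at 10.
19 hashes to 8; 8 taken -> place at 9.
490 hashes to 6; slot 6 is free -> place at 6.
230 hashes to 10; 10,0 taken -> place at 1.
624 hashes to 8; 8,9,10,0,1 taken -> place at 2.
Table: [275, 230, 624, _, _, _, 490, _, 965, 19, 813]

2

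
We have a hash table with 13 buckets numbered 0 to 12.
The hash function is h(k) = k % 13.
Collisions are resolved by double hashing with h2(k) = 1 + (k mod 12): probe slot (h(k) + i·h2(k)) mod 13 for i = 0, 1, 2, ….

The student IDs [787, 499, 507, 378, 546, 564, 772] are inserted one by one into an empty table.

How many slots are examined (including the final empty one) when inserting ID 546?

Insert 787: h=7, slot 7 empty => index 7.
Insert 499: h=5, slot 5 empty => index 5.
Insert 507: h=0, slot 0 empty => index 0.
Insert 378: h=1, slot 1 empty => index 1.
Insert 546: h=0, h2=7, slots 0,7,1 occupied => index 8.
Insert 564: h=5, h2=1, slot 5 occupied => index 6.
Insert 772: h=5, h2=5, slot 5 occupied => index 10.
Table: [507, 378, _, _, _, 499, 564, 787, 546, _, 772, _, _]

4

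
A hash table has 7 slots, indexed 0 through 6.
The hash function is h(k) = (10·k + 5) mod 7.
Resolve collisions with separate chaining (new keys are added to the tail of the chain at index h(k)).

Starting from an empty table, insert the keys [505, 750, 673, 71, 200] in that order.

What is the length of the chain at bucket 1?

4

Insert 505: h=1, bucket 1 empty → new chain.
Insert 750: h=1, bucket 1 nonempty → append to chain.
Insert 673: h=1, bucket 1 nonempty → append to chain.
Insert 71: h=1, bucket 1 nonempty → append to chain.
Insert 200: h=3, bucket 3 empty → new chain.
Final buckets:
0: —
1: 505 -> 750 -> 673 -> 71
2: —
3: 200
4: —
5: —
6: —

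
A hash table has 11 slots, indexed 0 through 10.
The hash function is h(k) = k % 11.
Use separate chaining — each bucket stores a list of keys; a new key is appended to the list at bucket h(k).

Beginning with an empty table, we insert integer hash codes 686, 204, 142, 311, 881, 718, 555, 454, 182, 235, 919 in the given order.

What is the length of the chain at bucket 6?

3

686 → bucket 4
204 → bucket 6
142 → bucket 10
311 → bucket 3
881 → bucket 1
718 → bucket 3 (collision)
555 → bucket 5
454 → bucket 3 (collision)
182 → bucket 6 (collision)
235 → bucket 4 (collision)
919 → bucket 6 (collision)
Final buckets:
0: .
1: 881
2: .
3: 311 -> 718 -> 454
4: 686 -> 235
5: 555
6: 204 -> 182 -> 919
7: .
8: .
9: .
10: 142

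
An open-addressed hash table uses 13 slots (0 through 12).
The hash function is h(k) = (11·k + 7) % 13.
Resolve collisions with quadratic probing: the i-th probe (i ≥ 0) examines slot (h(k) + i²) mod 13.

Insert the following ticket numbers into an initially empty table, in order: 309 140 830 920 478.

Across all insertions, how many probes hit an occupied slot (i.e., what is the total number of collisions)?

309 hashes to 0; slot 0 is free => place at 0.
140 hashes to 0; 0 taken => place at 1.
830 hashes to 11; slot 11 is free => place at 11.
920 hashes to 0; 0,1 taken => place at 4.
478 hashes to 0; 0,1,4 taken => place at 9.
Table: [309, 140, -, -, 920, -, -, -, -, 478, -, 830, -]

6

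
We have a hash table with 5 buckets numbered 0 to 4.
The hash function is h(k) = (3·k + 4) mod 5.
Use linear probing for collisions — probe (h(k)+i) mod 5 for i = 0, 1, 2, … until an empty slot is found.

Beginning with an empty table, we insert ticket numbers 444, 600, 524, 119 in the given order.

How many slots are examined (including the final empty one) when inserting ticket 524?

2

Insert 444: h=1, slot 1 empty => index 1.
Insert 600: h=4, slot 4 empty => index 4.
Insert 524: h=1, slot 1 occupied => index 2.
Insert 119: h=1, slots 1,2 occupied => index 3.
Table: [—, 444, 524, 119, 600]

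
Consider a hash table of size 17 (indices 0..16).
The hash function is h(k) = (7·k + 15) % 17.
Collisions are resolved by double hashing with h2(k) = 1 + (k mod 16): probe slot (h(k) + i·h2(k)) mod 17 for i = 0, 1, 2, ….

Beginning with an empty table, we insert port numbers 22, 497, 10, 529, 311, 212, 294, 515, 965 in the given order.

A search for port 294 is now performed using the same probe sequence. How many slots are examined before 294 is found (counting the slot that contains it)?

2

Insert 22: h=16, slot 16 empty -> index 16.
Insert 497: h=9, slot 9 empty -> index 9.
Insert 10: h=0, slot 0 empty -> index 0.
Insert 529: h=12, slot 12 empty -> index 12.
Insert 311: h=16, h2=8, slot 16 occupied -> index 7.
Insert 212: h=3, slot 3 empty -> index 3.
Insert 294: h=16, h2=7, slot 16 occupied -> index 6.
Insert 515: h=16, h2=4, slots 16,3,7 occupied -> index 11.
Insert 965: h=4, slot 4 empty -> index 4.
Table: [10, ., ., 212, 965, ., 294, 311, ., 497, ., 515, 529, ., ., ., 22]
Lookup 294: h=16, h2=7, probe 16,6 → found at 6.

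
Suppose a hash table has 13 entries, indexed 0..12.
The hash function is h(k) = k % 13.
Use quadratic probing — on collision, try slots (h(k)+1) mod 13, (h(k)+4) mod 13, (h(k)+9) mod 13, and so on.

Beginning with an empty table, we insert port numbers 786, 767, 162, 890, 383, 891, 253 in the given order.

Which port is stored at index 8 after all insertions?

786 hashes to 6; slot 6 is free → place at 6.
767 hashes to 0; slot 0 is free → place at 0.
162 hashes to 6; 6 taken → place at 7.
890 hashes to 6; 6,7 taken → place at 10.
383 hashes to 6; 6,7,10 taken → place at 2.
891 hashes to 7; 7 taken → place at 8.
253 hashes to 6; 6,7,10,2 taken → place at 9.
Table: [767, ., 383, ., ., ., 786, 162, 891, 253, 890, ., .]

891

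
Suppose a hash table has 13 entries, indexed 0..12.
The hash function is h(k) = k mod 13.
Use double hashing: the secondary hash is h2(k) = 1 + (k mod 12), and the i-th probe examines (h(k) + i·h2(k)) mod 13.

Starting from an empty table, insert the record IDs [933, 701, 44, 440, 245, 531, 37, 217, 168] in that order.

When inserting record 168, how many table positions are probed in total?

3

Insert 933: h=10, slot 10 empty => index 10.
Insert 701: h=12, slot 12 empty => index 12.
Insert 44: h=5, slot 5 empty => index 5.
Insert 440: h=11, slot 11 empty => index 11.
Insert 245: h=11, h2=6, slot 11 occupied => index 4.
Insert 531: h=11, h2=4, slot 11 occupied => index 2.
Insert 37: h=11, h2=2, slot 11 occupied => index 0.
Insert 217: h=9, slot 9 empty => index 9.
Insert 168: h=12, h2=1, slots 12,0 occupied => index 1.
Table: [37, 168, 531, _, 245, 44, _, _, _, 217, 933, 440, 701]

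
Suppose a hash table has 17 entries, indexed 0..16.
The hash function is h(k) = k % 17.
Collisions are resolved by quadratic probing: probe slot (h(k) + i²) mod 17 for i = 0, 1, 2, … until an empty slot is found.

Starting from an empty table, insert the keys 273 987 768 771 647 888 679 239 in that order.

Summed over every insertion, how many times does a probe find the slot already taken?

6

273 hashes to 1; slot 1 is free => place at 1.
987 hashes to 1; 1 taken => place at 2.
768 hashes to 3; slot 3 is free => place at 3.
771 hashes to 6; slot 6 is free => place at 6.
647 hashes to 1; 1,2 taken => place at 5.
888 hashes to 4; slot 4 is free => place at 4.
679 hashes to 16; slot 16 is free => place at 16.
239 hashes to 1; 1,2,5 taken => place at 10.
Table: [_, 273, 987, 768, 888, 647, 771, _, _, _, 239, _, _, _, _, _, 679]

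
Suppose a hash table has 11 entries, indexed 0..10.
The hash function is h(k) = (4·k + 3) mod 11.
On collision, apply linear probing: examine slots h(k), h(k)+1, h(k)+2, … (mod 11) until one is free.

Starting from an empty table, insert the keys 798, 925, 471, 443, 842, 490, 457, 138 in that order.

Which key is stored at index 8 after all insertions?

798: h=5 → slot 5
925: h=7 → slot 7
471: h=6 → slot 6
443: h=4 → slot 4
842: h=5, probe 5,6,7,8 → slot 8
490: h=5, probe 5,6,7,8,9 → slot 9
457: h=5, probe 5,6,7,8,9,10 → slot 10
138: h=5, probe 5,6,7,8,9,10,0 → slot 0
Table: [138, —, —, —, 443, 798, 471, 925, 842, 490, 457]

842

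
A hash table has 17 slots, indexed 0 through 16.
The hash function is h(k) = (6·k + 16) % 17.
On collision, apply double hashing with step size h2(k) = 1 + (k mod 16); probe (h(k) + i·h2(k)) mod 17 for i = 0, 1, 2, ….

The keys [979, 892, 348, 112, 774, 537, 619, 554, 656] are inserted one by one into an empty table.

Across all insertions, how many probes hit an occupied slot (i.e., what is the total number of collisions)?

979: h=8 -> slot 8
892: h=13 -> slot 13
348: h=13, h2=13, probe 13,9 -> slot 9
112: h=8, h2=1, probe 8,9,10 -> slot 10
774: h=2 -> slot 2
537: h=8, h2=10, probe 8,1 -> slot 1
619: h=7 -> slot 7
554: h=8, h2=11, probe 8,2,13,7,1,12 -> slot 12
656: h=8, h2=1, probe 8,9,10,11 -> slot 11
Table: [-, 537, 774, -, -, -, -, 619, 979, 348, 112, 656, 554, 892, -, -, -]

12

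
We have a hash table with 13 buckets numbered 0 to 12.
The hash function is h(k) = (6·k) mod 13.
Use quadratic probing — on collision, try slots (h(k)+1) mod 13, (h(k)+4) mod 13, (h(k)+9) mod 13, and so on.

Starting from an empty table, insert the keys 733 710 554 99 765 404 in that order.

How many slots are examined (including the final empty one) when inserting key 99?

3

733: h=4 => slot 4
710: h=9 => slot 9
554: h=9, probe 9,10 => slot 10
99: h=9, probe 9,10,0 => slot 0
765: h=1 => slot 1
404: h=6 => slot 6
Table: [99, 765, ., ., 733, ., 404, ., ., 710, 554, ., .]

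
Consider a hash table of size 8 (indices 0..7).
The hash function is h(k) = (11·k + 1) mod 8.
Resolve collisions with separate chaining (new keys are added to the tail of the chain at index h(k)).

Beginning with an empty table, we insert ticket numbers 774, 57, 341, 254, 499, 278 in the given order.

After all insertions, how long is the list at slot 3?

3

Insert 774: h=3, bucket 3 empty → new chain.
Insert 57: h=4, bucket 4 empty → new chain.
Insert 341: h=0, bucket 0 empty → new chain.
Insert 254: h=3, bucket 3 nonempty → append to chain.
Insert 499: h=2, bucket 2 empty → new chain.
Insert 278: h=3, bucket 3 nonempty → append to chain.
Final buckets:
0: 341
1: ∅
2: 499
3: 774 -> 254 -> 278
4: 57
5: ∅
6: ∅
7: ∅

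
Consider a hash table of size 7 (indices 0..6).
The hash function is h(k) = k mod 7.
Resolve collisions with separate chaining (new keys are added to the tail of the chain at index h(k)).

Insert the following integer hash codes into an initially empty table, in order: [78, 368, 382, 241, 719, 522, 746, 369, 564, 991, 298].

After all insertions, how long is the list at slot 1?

Insert 78: h=1, bucket 1 empty → new chain.
Insert 368: h=4, bucket 4 empty → new chain.
Insert 382: h=4, bucket 4 nonempty → append to chain.
Insert 241: h=3, bucket 3 empty → new chain.
Insert 719: h=5, bucket 5 empty → new chain.
Insert 522: h=4, bucket 4 nonempty → append to chain.
Insert 746: h=4, bucket 4 nonempty → append to chain.
Insert 369: h=5, bucket 5 nonempty → append to chain.
Insert 564: h=4, bucket 4 nonempty → append to chain.
Insert 991: h=4, bucket 4 nonempty → append to chain.
Insert 298: h=4, bucket 4 nonempty → append to chain.
Final buckets:
0: -
1: 78
2: -
3: 241
4: 368 -> 382 -> 522 -> 746 -> 564 -> 991 -> 298
5: 719 -> 369
6: -

1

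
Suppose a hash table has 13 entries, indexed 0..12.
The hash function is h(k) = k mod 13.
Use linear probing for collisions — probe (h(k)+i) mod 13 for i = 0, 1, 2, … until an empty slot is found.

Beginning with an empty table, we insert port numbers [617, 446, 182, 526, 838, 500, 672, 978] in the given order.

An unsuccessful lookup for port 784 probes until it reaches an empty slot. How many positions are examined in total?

Insert 617: h=6, slot 6 empty => index 6.
Insert 446: h=4, slot 4 empty => index 4.
Insert 182: h=0, slot 0 empty => index 0.
Insert 526: h=6, slot 6 occupied => index 7.
Insert 838: h=6, slots 6,7 occupied => index 8.
Insert 500: h=6, slots 6,7,8 occupied => index 9.
Insert 672: h=9, slot 9 occupied => index 10.
Insert 978: h=3, slot 3 empty => index 3.
Table: [182, ∅, ∅, 978, 446, ∅, 617, 526, 838, 500, 672, ∅, ∅]
Lookup 784: h=4, probe 4,5 → slot 5 empty, not found.

2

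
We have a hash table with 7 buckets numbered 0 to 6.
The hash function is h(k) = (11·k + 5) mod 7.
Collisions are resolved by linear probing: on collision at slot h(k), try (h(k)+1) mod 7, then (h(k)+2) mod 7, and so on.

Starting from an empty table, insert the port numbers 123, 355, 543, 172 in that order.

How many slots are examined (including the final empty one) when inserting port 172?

3

123 hashes to 0; slot 0 is free -> place at 0.
355 hashes to 4; slot 4 is free -> place at 4.
543 hashes to 0; 0 taken -> place at 1.
172 hashes to 0; 0,1 taken -> place at 2.
Table: [123, 543, 172, ., 355, ., .]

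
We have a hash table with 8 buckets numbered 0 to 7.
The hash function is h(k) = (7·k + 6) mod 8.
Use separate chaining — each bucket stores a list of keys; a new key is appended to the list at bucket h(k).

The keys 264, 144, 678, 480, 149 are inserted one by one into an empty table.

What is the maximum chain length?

Insert 264: h=6, bucket 6 empty -> new chain.
Insert 144: h=6, bucket 6 nonempty -> append to chain.
Insert 678: h=0, bucket 0 empty -> new chain.
Insert 480: h=6, bucket 6 nonempty -> append to chain.
Insert 149: h=1, bucket 1 empty -> new chain.
Final buckets:
0: 678
1: 149
2: -
3: -
4: -
5: -
6: 264 -> 144 -> 480
7: -

3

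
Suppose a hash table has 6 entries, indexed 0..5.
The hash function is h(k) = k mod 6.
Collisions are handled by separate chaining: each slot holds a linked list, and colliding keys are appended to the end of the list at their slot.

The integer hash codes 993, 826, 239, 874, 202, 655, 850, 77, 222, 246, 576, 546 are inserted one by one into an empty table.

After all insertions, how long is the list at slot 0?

4

Insert 993: h=3, bucket 3 empty → new chain.
Insert 826: h=4, bucket 4 empty → new chain.
Insert 239: h=5, bucket 5 empty → new chain.
Insert 874: h=4, bucket 4 nonempty → append to chain.
Insert 202: h=4, bucket 4 nonempty → append to chain.
Insert 655: h=1, bucket 1 empty → new chain.
Insert 850: h=4, bucket 4 nonempty → append to chain.
Insert 77: h=5, bucket 5 nonempty → append to chain.
Insert 222: h=0, bucket 0 empty → new chain.
Insert 246: h=0, bucket 0 nonempty → append to chain.
Insert 576: h=0, bucket 0 nonempty → append to chain.
Insert 546: h=0, bucket 0 nonempty → append to chain.
Final buckets:
0: 222 -> 246 -> 576 -> 546
1: 655
2: -
3: 993
4: 826 -> 874 -> 202 -> 850
5: 239 -> 77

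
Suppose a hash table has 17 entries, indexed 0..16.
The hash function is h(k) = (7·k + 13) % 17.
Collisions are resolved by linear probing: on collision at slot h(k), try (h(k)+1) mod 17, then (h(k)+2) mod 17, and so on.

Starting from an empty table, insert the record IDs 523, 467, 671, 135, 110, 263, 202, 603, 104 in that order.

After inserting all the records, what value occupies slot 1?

Insert 523: h=2, slot 2 empty -> index 2.
Insert 467: h=1, slot 1 empty -> index 1.
Insert 671: h=1, slots 1,2 occupied -> index 3.
Insert 135: h=6, slot 6 empty -> index 6.
Insert 110: h=1, slots 1,2,3 occupied -> index 4.
Insert 263: h=1, slots 1,2,3,4 occupied -> index 5.
Insert 202: h=16, slot 16 empty -> index 16.
Insert 603: h=1, slots 1,2,3,4,5,6 occupied -> index 7.
Insert 104: h=10, slot 10 empty -> index 10.
Table: [∅, 467, 523, 671, 110, 263, 135, 603, ∅, ∅, 104, ∅, ∅, ∅, ∅, ∅, 202]

467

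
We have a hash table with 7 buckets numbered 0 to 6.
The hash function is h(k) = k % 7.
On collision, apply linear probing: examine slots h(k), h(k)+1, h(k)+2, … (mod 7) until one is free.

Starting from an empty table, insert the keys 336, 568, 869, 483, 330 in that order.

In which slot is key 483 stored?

3

Insert 336: h=0, slot 0 empty => index 0.
Insert 568: h=1, slot 1 empty => index 1.
Insert 869: h=1, slot 1 occupied => index 2.
Insert 483: h=0, slots 0,1,2 occupied => index 3.
Insert 330: h=1, slots 1,2,3 occupied => index 4.
Table: [336, 568, 869, 483, 330, ∅, ∅]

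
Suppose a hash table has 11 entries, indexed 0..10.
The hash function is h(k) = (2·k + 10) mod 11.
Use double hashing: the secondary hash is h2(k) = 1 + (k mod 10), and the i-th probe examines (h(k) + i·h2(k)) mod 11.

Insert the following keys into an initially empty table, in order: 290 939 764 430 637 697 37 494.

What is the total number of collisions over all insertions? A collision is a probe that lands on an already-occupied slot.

8

290: h=7 → slot 7
939: h=7, h2=10, probe 7,6 → slot 6
764: h=9 → slot 9
430: h=1 → slot 1
637: h=8 → slot 8
697: h=7, h2=8, probe 7,4 → slot 4
37: h=7, h2=8, probe 7,4,1,9,6,3 → slot 3
494: h=8, h2=5, probe 8,2 → slot 2
Table: [., 430, 494, 37, 697, ., 939, 290, 637, 764, .]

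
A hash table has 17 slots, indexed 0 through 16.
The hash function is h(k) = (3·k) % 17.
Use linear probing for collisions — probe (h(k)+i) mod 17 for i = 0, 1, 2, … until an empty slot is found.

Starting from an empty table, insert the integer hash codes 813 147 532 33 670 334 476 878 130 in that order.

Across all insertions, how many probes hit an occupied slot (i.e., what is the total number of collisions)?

9

Insert 813: h=8, slot 8 empty -> index 8.
Insert 147: h=16, slot 16 empty -> index 16.
Insert 532: h=15, slot 15 empty -> index 15.
Insert 33: h=14, slot 14 empty -> index 14.
Insert 670: h=4, slot 4 empty -> index 4.
Insert 334: h=16, slot 16 occupied -> index 0.
Insert 476: h=0, slot 0 occupied -> index 1.
Insert 878: h=16, slots 16,0,1 occupied -> index 2.
Insert 130: h=16, slots 16,0,1,2 occupied -> index 3.
Table: [334, 476, 878, 130, 670, ∅, ∅, ∅, 813, ∅, ∅, ∅, ∅, ∅, 33, 532, 147]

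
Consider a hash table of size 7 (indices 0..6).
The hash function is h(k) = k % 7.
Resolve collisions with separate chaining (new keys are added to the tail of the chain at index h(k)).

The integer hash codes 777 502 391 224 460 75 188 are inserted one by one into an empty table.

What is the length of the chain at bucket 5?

Insert 777: h=0, bucket 0 empty → new chain.
Insert 502: h=5, bucket 5 empty → new chain.
Insert 391: h=6, bucket 6 empty → new chain.
Insert 224: h=0, bucket 0 nonempty → append to chain.
Insert 460: h=5, bucket 5 nonempty → append to chain.
Insert 75: h=5, bucket 5 nonempty → append to chain.
Insert 188: h=6, bucket 6 nonempty → append to chain.
Final buckets:
0: 777 -> 224
1: .
2: .
3: .
4: .
5: 502 -> 460 -> 75
6: 391 -> 188

3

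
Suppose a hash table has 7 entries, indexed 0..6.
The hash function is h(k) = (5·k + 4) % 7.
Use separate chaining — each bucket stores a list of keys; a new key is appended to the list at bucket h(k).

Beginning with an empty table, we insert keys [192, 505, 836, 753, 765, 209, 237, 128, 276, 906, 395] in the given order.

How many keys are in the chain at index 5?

Insert 192: h=5, bucket 5 empty -> new chain.
Insert 505: h=2, bucket 2 empty -> new chain.
Insert 836: h=5, bucket 5 nonempty -> append to chain.
Insert 753: h=3, bucket 3 empty -> new chain.
Insert 765: h=0, bucket 0 empty -> new chain.
Insert 209: h=6, bucket 6 empty -> new chain.
Insert 237: h=6, bucket 6 nonempty -> append to chain.
Insert 128: h=0, bucket 0 nonempty -> append to chain.
Insert 276: h=5, bucket 5 nonempty -> append to chain.
Insert 906: h=5, bucket 5 nonempty -> append to chain.
Insert 395: h=5, bucket 5 nonempty -> append to chain.
Final buckets:
0: 765 -> 128
1: -
2: 505
3: 753
4: -
5: 192 -> 836 -> 276 -> 906 -> 395
6: 209 -> 237

5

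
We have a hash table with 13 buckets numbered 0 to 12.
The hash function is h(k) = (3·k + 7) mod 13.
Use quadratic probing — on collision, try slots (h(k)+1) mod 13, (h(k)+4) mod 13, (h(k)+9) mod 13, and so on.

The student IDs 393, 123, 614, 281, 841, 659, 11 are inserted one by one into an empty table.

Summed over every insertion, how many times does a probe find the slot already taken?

393 hashes to 3; slot 3 is free => place at 3.
123 hashes to 12; slot 12 is free => place at 12.
614 hashes to 3; 3 taken => place at 4.
281 hashes to 5; slot 5 is free => place at 5.
841 hashes to 8; slot 8 is free => place at 8.
659 hashes to 8; 8 taken => place at 9.
11 hashes to 1; slot 1 is free => place at 1.
Table: [∅, 11, ∅, 393, 614, 281, ∅, ∅, 841, 659, ∅, ∅, 123]

2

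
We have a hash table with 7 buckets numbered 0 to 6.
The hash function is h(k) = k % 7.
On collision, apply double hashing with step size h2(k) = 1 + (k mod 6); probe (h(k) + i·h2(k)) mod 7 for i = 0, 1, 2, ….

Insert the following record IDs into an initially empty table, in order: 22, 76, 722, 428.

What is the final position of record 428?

Insert 22: h=1, slot 1 empty → index 1.
Insert 76: h=6, slot 6 empty → index 6.
Insert 722: h=1, h2=3, slot 1 occupied → index 4.
Insert 428: h=1, h2=3, slots 1,4 occupied → index 0.
Table: [428, 22, _, _, 722, _, 76]

0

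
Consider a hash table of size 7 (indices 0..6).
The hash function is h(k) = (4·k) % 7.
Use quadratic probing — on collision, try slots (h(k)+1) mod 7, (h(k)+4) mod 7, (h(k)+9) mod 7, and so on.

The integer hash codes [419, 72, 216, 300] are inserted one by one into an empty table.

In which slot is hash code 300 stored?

419 hashes to 3; slot 3 is free → place at 3.
72 hashes to 1; slot 1 is free → place at 1.
216 hashes to 3; 3 taken → place at 4.
300 hashes to 3; 3,4 taken → place at 0.
Table: [300, 72, -, 419, 216, -, -]

0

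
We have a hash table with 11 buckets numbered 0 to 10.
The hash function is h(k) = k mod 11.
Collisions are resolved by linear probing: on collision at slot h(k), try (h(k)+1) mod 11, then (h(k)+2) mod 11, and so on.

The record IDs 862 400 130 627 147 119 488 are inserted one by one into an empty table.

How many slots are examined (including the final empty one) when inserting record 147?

862: h=4 → slot 4
400: h=4, probe 4,5 → slot 5
130: h=9 → slot 9
627: h=0 → slot 0
147: h=4, probe 4,5,6 → slot 6
119: h=9, probe 9,10 → slot 10
488: h=4, probe 4,5,6,7 → slot 7
Table: [627, ., ., ., 862, 400, 147, 488, ., 130, 119]

3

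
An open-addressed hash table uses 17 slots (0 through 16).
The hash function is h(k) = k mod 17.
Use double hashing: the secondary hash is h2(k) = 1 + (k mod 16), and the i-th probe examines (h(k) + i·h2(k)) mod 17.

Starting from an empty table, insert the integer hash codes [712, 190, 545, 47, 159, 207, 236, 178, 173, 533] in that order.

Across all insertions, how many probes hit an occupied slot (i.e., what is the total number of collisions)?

712 hashes to 15; slot 15 is free => place at 15.
190 hashes to 3; slot 3 is free => place at 3.
545 hashes to 1; slot 1 is free => place at 1.
47 hashes to 13; slot 13 is free => place at 13.
159 hashes to 6; slot 6 is free => place at 6.
207 hashes to 3, h2=16; 3 taken => place at 2.
236 hashes to 15, h2=13; 15 taken => place at 11.
178 hashes to 8; slot 8 is free => place at 8.
173 hashes to 3, h2=14; 3 taken => place at 0.
533 hashes to 6, h2=6; 6 taken => place at 12.
Table: [173, 545, 207, 190, -, -, 159, -, 178, -, -, 236, 533, 47, -, 712, -]

4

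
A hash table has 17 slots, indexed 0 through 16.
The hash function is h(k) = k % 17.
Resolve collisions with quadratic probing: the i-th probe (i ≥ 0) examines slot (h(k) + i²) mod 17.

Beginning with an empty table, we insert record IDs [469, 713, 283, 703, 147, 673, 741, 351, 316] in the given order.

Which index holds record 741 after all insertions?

2

469 hashes to 10; slot 10 is free -> place at 10.
713 hashes to 16; slot 16 is free -> place at 16.
283 hashes to 11; slot 11 is free -> place at 11.
703 hashes to 6; slot 6 is free -> place at 6.
147 hashes to 11; 11 taken -> place at 12.
673 hashes to 10; 10,11 taken -> place at 14.
741 hashes to 10; 10,11,14 taken -> place at 2.
351 hashes to 11; 11,12 taken -> place at 15.
316 hashes to 10; 10,11,14,2 taken -> place at 9.
Table: [., ., 741, ., ., ., 703, ., ., 316, 469, 283, 147, ., 673, 351, 713]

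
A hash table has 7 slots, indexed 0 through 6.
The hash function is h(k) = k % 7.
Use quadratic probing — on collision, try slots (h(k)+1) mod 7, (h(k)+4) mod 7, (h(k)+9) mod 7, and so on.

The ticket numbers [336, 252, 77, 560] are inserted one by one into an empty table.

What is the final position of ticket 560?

336: h=0 => slot 0
252: h=0, probe 0,1 => slot 1
77: h=0, probe 0,1,4 => slot 4
560: h=0, probe 0,1,4,2 => slot 2
Table: [336, 252, 560, _, 77, _, _]

2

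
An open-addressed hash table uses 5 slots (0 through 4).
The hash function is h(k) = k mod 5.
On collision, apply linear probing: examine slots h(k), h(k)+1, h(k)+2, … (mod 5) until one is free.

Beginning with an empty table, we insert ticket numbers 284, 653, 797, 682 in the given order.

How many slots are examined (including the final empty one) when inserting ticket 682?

284: h=4 -> slot 4
653: h=3 -> slot 3
797: h=2 -> slot 2
682: h=2, probe 2,3,4,0 -> slot 0
Table: [682, -, 797, 653, 284]

4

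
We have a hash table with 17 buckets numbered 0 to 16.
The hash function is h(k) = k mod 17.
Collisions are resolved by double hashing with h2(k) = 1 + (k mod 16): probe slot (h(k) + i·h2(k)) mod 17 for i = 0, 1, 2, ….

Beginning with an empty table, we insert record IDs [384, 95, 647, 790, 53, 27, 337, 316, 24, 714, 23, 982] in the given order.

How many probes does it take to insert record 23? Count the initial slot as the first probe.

384: h=10 -> slot 10
95: h=10, h2=16, probe 10,9 -> slot 9
647: h=1 -> slot 1
790: h=8 -> slot 8
53: h=2 -> slot 2
27: h=10, h2=12, probe 10,5 -> slot 5
337: h=14 -> slot 14
316: h=10, h2=13, probe 10,6 -> slot 6
24: h=7 -> slot 7
714: h=0 -> slot 0
23: h=6, h2=8, probe 6,14,5,13 -> slot 13
982: h=13, h2=7, probe 13,3 -> slot 3
Table: [714, 647, 53, 982, _, 27, 316, 24, 790, 95, 384, _, _, 23, 337, _, _]

4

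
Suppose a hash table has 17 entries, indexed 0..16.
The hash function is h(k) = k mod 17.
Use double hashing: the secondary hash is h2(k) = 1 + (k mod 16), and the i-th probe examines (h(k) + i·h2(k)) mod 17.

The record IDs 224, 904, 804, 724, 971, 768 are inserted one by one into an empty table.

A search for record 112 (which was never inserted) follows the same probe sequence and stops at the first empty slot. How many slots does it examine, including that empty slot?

2

Insert 224: h=3, slot 3 empty -> index 3.
Insert 904: h=3, h2=9, slot 3 occupied -> index 12.
Insert 804: h=5, slot 5 empty -> index 5.
Insert 724: h=10, slot 10 empty -> index 10.
Insert 971: h=2, slot 2 empty -> index 2.
Insert 768: h=3, h2=1, slot 3 occupied -> index 4.
Table: [., ., 971, 224, 768, 804, ., ., ., ., 724, ., 904, ., ., ., .]
Lookup 112: h=10, h2=1, probe 10,11 → slot 11 empty, not found.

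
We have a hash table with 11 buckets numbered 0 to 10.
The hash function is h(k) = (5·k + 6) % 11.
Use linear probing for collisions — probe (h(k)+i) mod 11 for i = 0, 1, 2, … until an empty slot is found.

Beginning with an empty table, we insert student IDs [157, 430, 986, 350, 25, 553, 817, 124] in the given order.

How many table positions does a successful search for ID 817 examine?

157 hashes to 10; slot 10 is free => place at 10.
430 hashes to 0; slot 0 is free => place at 0.
986 hashes to 8; slot 8 is free => place at 8.
350 hashes to 7; slot 7 is free => place at 7.
25 hashes to 10; 10,0 taken => place at 1.
553 hashes to 10; 10,0,1 taken => place at 2.
817 hashes to 10; 10,0,1,2 taken => place at 3.
124 hashes to 10; 10,0,1,2,3 taken => place at 4.
Table: [430, 25, 553, 817, 124, —, —, 350, 986, —, 157]
Lookup 817: h=10, probe 10,0,1,2,3 → found at 3.

5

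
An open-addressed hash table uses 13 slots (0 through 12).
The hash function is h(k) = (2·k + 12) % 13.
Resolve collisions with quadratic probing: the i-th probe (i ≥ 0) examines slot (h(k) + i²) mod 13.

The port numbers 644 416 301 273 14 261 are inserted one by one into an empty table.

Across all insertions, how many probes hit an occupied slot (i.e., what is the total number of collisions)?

4

644 hashes to 0; slot 0 is free -> place at 0.
416 hashes to 12; slot 12 is free -> place at 12.
301 hashes to 3; slot 3 is free -> place at 3.
273 hashes to 12; 12,0,3 taken -> place at 8.
14 hashes to 1; slot 1 is free -> place at 1.
261 hashes to 1; 1 taken -> place at 2.
Table: [644, 14, 261, 301, —, —, —, —, 273, —, —, —, 416]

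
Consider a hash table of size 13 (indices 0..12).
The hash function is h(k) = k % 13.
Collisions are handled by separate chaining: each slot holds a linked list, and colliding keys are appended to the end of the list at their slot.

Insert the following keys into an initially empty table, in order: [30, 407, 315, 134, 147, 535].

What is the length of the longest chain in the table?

4

30 -> bucket 4
407 -> bucket 4 (collision)
315 -> bucket 3
134 -> bucket 4 (collision)
147 -> bucket 4 (collision)
535 -> bucket 2
Final buckets:
0: -
1: -
2: 535
3: 315
4: 30 -> 407 -> 134 -> 147
5: -
6: -
7: -
8: -
9: -
10: -
11: -
12: -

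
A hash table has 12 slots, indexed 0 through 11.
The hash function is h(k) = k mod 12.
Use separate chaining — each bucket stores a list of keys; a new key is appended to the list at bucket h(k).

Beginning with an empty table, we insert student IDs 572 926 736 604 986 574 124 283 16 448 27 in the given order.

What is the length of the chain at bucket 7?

1

572 -> bucket 8
926 -> bucket 2
736 -> bucket 4
604 -> bucket 4 (collision)
986 -> bucket 2 (collision)
574 -> bucket 10
124 -> bucket 4 (collision)
283 -> bucket 7
16 -> bucket 4 (collision)
448 -> bucket 4 (collision)
27 -> bucket 3
Final buckets:
0: -
1: -
2: 926 -> 986
3: 27
4: 736 -> 604 -> 124 -> 16 -> 448
5: -
6: -
7: 283
8: 572
9: -
10: 574
11: -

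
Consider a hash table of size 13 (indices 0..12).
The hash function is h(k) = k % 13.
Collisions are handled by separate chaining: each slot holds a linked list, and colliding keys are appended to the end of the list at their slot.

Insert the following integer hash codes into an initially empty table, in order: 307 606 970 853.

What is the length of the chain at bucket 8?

4

Insert 307: h=8, bucket 8 empty -> new chain.
Insert 606: h=8, bucket 8 nonempty -> append to chain.
Insert 970: h=8, bucket 8 nonempty -> append to chain.
Insert 853: h=8, bucket 8 nonempty -> append to chain.
Final buckets:
0: _
1: _
2: _
3: _
4: _
5: _
6: _
7: _
8: 307 -> 606 -> 970 -> 853
9: _
10: _
11: _
12: _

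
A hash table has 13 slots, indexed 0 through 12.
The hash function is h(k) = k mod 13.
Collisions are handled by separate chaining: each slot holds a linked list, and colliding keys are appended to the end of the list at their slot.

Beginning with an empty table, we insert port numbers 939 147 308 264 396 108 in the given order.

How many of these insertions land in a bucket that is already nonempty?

2

939 -> bucket 3
147 -> bucket 4
308 -> bucket 9
264 -> bucket 4 (collision)
396 -> bucket 6
108 -> bucket 4 (collision)
Final buckets:
0: ∅
1: ∅
2: ∅
3: 939
4: 147 -> 264 -> 108
5: ∅
6: 396
7: ∅
8: ∅
9: 308
10: ∅
11: ∅
12: ∅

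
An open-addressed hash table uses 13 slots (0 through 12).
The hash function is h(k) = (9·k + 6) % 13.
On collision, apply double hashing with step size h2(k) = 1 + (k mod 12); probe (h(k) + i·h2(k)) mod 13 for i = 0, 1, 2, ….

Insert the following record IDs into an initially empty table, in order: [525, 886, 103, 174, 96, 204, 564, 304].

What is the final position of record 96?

0

Insert 525: h=12, slot 12 empty → index 12.
Insert 886: h=11, slot 11 empty → index 11.
Insert 103: h=10, slot 10 empty → index 10.
Insert 174: h=12, h2=7, slot 12 occupied → index 6.
Insert 96: h=12, h2=1, slot 12 occupied → index 0.
Insert 204: h=9, slot 9 empty → index 9.
Insert 564: h=12, h2=1, slots 12,0 occupied → index 1.
Insert 304: h=12, h2=5, slot 12 occupied → index 4.
Table: [96, 564, —, —, 304, —, 174, —, —, 204, 103, 886, 525]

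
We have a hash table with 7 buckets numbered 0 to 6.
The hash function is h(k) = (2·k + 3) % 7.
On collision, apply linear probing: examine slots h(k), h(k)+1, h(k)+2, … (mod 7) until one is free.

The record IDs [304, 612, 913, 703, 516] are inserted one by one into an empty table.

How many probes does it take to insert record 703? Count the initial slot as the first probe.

4

Insert 304: h=2, slot 2 empty -> index 2.
Insert 612: h=2, slot 2 occupied -> index 3.
Insert 913: h=2, slots 2,3 occupied -> index 4.
Insert 703: h=2, slots 2,3,4 occupied -> index 5.
Insert 516: h=6, slot 6 empty -> index 6.
Table: [—, —, 304, 612, 913, 703, 516]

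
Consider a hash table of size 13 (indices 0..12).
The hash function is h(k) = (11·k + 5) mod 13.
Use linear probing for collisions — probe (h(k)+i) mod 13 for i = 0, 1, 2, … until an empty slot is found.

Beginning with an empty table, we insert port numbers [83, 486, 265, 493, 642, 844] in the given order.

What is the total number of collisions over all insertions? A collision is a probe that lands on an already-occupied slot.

11

83: h=8 -> slot 8
486: h=8, probe 8,9 -> slot 9
265: h=8, probe 8,9,10 -> slot 10
493: h=7 -> slot 7
642: h=8, probe 8,9,10,11 -> slot 11
844: h=7, probe 7,8,9,10,11,12 -> slot 12
Table: [., ., ., ., ., ., ., 493, 83, 486, 265, 642, 844]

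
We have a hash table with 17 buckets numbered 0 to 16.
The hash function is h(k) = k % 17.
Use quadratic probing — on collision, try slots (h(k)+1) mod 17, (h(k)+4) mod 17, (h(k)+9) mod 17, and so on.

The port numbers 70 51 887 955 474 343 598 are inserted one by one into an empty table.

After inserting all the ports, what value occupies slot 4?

Insert 70: h=2, slot 2 empty -> index 2.
Insert 51: h=0, slot 0 empty -> index 0.
Insert 887: h=3, slot 3 empty -> index 3.
Insert 955: h=3, slot 3 occupied -> index 4.
Insert 474: h=15, slot 15 empty -> index 15.
Insert 343: h=3, slots 3,4 occupied -> index 7.
Insert 598: h=3, slots 3,4,7 occupied -> index 12.
Table: [51, ., 70, 887, 955, ., ., 343, ., ., ., ., 598, ., ., 474, .]

955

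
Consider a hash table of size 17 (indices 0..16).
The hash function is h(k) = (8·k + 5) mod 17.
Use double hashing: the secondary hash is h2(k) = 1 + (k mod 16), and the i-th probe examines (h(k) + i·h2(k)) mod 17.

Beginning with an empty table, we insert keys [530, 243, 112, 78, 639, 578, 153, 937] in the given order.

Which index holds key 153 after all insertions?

8

Insert 530: h=12, slot 12 empty => index 12.
Insert 243: h=11, slot 11 empty => index 11.
Insert 112: h=0, slot 0 empty => index 0.
Insert 78: h=0, h2=15, slot 0 occupied => index 15.
Insert 639: h=0, h2=16, slot 0 occupied => index 16.
Insert 578: h=5, slot 5 empty => index 5.
Insert 153: h=5, h2=10, slots 5,15 occupied => index 8.
Insert 937: h=4, slot 4 empty => index 4.
Table: [112, —, —, —, 937, 578, —, —, 153, —, —, 243, 530, —, —, 78, 639]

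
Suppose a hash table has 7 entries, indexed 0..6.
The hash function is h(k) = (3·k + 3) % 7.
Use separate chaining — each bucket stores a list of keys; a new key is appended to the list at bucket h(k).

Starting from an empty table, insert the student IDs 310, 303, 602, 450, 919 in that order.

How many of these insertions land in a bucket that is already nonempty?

3

310 → bucket 2
303 → bucket 2 (collision)
602 → bucket 3
450 → bucket 2 (collision)
919 → bucket 2 (collision)
Final buckets:
0: .
1: .
2: 310 -> 303 -> 450 -> 919
3: 602
4: .
5: .
6: .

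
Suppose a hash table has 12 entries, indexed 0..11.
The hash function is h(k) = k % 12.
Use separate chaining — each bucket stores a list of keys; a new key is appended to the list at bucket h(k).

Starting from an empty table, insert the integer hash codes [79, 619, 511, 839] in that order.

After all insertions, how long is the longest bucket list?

Insert 79: h=7, bucket 7 empty -> new chain.
Insert 619: h=7, bucket 7 nonempty -> append to chain.
Insert 511: h=7, bucket 7 nonempty -> append to chain.
Insert 839: h=11, bucket 11 empty -> new chain.
Final buckets:
0: -
1: -
2: -
3: -
4: -
5: -
6: -
7: 79 -> 619 -> 511
8: -
9: -
10: -
11: 839

3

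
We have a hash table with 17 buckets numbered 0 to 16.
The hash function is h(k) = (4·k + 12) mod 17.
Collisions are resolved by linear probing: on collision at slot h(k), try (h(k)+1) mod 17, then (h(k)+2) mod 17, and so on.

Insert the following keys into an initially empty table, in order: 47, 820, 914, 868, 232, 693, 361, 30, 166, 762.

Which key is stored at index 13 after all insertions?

47

Insert 47: h=13, slot 13 empty => index 13.
Insert 820: h=11, slot 11 empty => index 11.
Insert 914: h=13, slot 13 occupied => index 14.
Insert 868: h=16, slot 16 empty => index 16.
Insert 232: h=5, slot 5 empty => index 5.
Insert 693: h=13, slots 13,14 occupied => index 15.
Insert 361: h=11, slot 11 occupied => index 12.
Insert 30: h=13, slots 13,14,15,16 occupied => index 0.
Insert 166: h=13, slots 13,14,15,16,0 occupied => index 1.
Insert 762: h=0, slots 0,1 occupied => index 2.
Table: [30, 166, 762, -, -, 232, -, -, -, -, -, 820, 361, 47, 914, 693, 868]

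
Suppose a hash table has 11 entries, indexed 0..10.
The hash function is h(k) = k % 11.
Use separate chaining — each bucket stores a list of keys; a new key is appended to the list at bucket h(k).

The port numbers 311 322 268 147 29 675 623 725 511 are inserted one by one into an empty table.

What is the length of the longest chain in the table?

3

311 → bucket 3
322 → bucket 3 (collision)
268 → bucket 4
147 → bucket 4 (collision)
29 → bucket 7
675 → bucket 4 (collision)
623 → bucket 7 (collision)
725 → bucket 10
511 → bucket 5
Final buckets:
0: _
1: _
2: _
3: 311 -> 322
4: 268 -> 147 -> 675
5: 511
6: _
7: 29 -> 623
8: _
9: _
10: 725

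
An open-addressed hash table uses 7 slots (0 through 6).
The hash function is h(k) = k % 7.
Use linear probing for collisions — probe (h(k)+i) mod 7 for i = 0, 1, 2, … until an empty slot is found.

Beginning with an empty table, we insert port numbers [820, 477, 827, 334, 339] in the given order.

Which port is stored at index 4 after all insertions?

339

820 hashes to 1; slot 1 is free -> place at 1.
477 hashes to 1; 1 taken -> place at 2.
827 hashes to 1; 1,2 taken -> place at 3.
334 hashes to 5; slot 5 is free -> place at 5.
339 hashes to 3; 3 taken -> place at 4.
Table: [—, 820, 477, 827, 339, 334, —]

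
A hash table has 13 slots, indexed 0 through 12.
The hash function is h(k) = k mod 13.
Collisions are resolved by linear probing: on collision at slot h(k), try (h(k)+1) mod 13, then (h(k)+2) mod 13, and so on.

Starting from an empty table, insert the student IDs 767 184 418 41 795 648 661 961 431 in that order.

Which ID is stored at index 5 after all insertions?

767: h=0 -> slot 0
184: h=2 -> slot 2
418: h=2, probe 2,3 -> slot 3
41: h=2, probe 2,3,4 -> slot 4
795: h=2, probe 2,3,4,5 -> slot 5
648: h=11 -> slot 11
661: h=11, probe 11,12 -> slot 12
961: h=12, probe 12,0,1 -> slot 1
431: h=2, probe 2,3,4,5,6 -> slot 6
Table: [767, 961, 184, 418, 41, 795, 431, —, —, —, —, 648, 661]

795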